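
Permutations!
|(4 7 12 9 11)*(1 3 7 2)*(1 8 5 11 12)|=|(1 3 7)(2 8 5 11 4)(9 12)|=30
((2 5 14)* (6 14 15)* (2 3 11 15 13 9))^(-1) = (2 9 13 5)(3 14 6 15 11)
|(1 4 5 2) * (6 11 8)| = 12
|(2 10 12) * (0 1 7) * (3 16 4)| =3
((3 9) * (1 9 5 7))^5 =(9)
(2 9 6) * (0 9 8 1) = (0 9 6 2 8 1) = [9, 0, 8, 3, 4, 5, 2, 7, 1, 6]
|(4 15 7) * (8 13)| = |(4 15 7)(8 13)| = 6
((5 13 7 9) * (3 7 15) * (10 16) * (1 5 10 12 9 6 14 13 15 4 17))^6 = ((1 5 15 3 7 6 14 13 4 17)(9 10 16 12))^6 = (1 14 15 4 7)(3 17 6 5 13)(9 16)(10 12)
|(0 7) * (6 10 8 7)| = 5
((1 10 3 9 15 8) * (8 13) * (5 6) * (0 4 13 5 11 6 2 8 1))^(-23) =(0 8 2 5 15 9 3 10 1 13 4)(6 11)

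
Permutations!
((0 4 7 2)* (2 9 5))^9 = (0 9)(2 7)(4 5)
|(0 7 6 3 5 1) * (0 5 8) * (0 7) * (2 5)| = 12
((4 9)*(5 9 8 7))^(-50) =(9)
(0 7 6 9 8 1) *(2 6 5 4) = [7, 0, 6, 3, 2, 4, 9, 5, 1, 8] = (0 7 5 4 2 6 9 8 1)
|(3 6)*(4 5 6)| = 4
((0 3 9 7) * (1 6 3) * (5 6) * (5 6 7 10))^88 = ((0 1 6 3 9 10 5 7))^88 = (10)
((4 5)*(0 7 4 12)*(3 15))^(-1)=(0 12 5 4 7)(3 15)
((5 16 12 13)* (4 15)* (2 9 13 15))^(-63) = ((2 9 13 5 16 12 15 4))^(-63) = (2 9 13 5 16 12 15 4)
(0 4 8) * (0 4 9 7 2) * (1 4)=(0 9 7 2)(1 4 8)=[9, 4, 0, 3, 8, 5, 6, 2, 1, 7]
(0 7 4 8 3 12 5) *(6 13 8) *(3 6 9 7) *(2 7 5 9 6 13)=(0 3 12 9 5)(2 7 4 6)(8 13)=[3, 1, 7, 12, 6, 0, 2, 4, 13, 5, 10, 11, 9, 8]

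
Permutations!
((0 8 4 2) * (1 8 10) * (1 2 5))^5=(0 2 10)(1 8 4 5)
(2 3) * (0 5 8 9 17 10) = [5, 1, 3, 2, 4, 8, 6, 7, 9, 17, 0, 11, 12, 13, 14, 15, 16, 10] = (0 5 8 9 17 10)(2 3)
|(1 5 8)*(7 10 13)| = |(1 5 8)(7 10 13)| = 3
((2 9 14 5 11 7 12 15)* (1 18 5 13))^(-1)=((1 18 5 11 7 12 15 2 9 14 13))^(-1)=(1 13 14 9 2 15 12 7 11 5 18)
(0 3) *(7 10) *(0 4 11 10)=(0 3 4 11 10 7)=[3, 1, 2, 4, 11, 5, 6, 0, 8, 9, 7, 10]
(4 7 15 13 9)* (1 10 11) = (1 10 11)(4 7 15 13 9) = [0, 10, 2, 3, 7, 5, 6, 15, 8, 4, 11, 1, 12, 9, 14, 13]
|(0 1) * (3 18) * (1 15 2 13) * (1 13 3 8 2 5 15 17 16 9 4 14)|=|(0 17 16 9 4 14 1)(2 3 18 8)(5 15)|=28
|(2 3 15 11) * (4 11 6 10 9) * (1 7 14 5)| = 8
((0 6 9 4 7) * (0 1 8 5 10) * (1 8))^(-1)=(0 10 5 8 7 4 9 6)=((0 6 9 4 7 8 5 10))^(-1)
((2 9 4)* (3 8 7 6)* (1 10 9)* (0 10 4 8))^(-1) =((0 10 9 8 7 6 3)(1 4 2))^(-1) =(0 3 6 7 8 9 10)(1 2 4)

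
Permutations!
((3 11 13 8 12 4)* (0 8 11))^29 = (0 3 4 12 8)(11 13)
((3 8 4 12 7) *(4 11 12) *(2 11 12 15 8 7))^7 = ((2 11 15 8 12)(3 7))^7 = (2 15 12 11 8)(3 7)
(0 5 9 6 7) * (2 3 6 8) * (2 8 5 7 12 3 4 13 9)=(0 7)(2 4 13 9 5)(3 6 12)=[7, 1, 4, 6, 13, 2, 12, 0, 8, 5, 10, 11, 3, 9]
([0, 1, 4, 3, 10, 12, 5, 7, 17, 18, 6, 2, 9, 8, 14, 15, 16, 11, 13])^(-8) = (2 5 13)(4 12 8)(6 18 11)(9 17 10)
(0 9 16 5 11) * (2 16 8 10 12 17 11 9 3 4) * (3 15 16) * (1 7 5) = (0 15 16 1 7 5 9 8 10 12 17 11)(2 3 4) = [15, 7, 3, 4, 2, 9, 6, 5, 10, 8, 12, 0, 17, 13, 14, 16, 1, 11]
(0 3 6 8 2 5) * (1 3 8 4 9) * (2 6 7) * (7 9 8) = (0 7 2 5)(1 3 9)(4 8 6) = [7, 3, 5, 9, 8, 0, 4, 2, 6, 1]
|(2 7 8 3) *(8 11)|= |(2 7 11 8 3)|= 5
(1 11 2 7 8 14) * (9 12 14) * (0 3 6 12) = [3, 11, 7, 6, 4, 5, 12, 8, 9, 0, 10, 2, 14, 13, 1] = (0 3 6 12 14 1 11 2 7 8 9)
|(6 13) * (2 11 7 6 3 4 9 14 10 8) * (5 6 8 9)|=60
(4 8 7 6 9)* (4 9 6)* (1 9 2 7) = (1 9 2 7 4 8) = [0, 9, 7, 3, 8, 5, 6, 4, 1, 2]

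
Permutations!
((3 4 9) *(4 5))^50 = (3 4)(5 9)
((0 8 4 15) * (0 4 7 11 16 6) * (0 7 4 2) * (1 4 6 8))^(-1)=(0 2 15 4 1)(6 8 16 11 7)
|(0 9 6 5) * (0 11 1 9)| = |(1 9 6 5 11)| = 5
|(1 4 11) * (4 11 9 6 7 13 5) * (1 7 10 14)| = 10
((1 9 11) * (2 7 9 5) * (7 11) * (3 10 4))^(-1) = (1 11 2 5)(3 4 10)(7 9)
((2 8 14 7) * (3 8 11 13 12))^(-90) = (2 14 3 13)(7 8 12 11)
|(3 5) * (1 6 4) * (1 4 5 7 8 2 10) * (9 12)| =|(1 6 5 3 7 8 2 10)(9 12)| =8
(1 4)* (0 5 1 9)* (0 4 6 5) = (1 6 5)(4 9) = [0, 6, 2, 3, 9, 1, 5, 7, 8, 4]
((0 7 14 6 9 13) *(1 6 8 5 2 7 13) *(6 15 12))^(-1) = ((0 13)(1 15 12 6 9)(2 7 14 8 5))^(-1) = (0 13)(1 9 6 12 15)(2 5 8 14 7)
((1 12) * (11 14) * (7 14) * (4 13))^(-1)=(1 12)(4 13)(7 11 14)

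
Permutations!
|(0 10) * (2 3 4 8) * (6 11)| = 4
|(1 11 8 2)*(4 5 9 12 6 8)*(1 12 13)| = |(1 11 4 5 9 13)(2 12 6 8)| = 12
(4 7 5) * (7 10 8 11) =(4 10 8 11 7 5) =[0, 1, 2, 3, 10, 4, 6, 5, 11, 9, 8, 7]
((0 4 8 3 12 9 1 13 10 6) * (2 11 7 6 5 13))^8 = (0 11 9 8 6 2 12 4 7 1 3)(5 10 13)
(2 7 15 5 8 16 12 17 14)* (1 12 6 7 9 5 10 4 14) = (1 12 17)(2 9 5 8 16 6 7 15 10 4 14) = [0, 12, 9, 3, 14, 8, 7, 15, 16, 5, 4, 11, 17, 13, 2, 10, 6, 1]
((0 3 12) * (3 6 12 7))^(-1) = ((0 6 12)(3 7))^(-1) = (0 12 6)(3 7)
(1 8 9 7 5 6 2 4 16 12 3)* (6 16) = (1 8 9 7 5 16 12 3)(2 4 6) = [0, 8, 4, 1, 6, 16, 2, 5, 9, 7, 10, 11, 3, 13, 14, 15, 12]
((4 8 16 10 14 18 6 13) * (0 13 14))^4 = (0 16 4)(6 14 18)(8 13 10)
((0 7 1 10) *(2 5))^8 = (10)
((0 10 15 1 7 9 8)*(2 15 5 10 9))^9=((0 9 8)(1 7 2 15)(5 10))^9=(1 7 2 15)(5 10)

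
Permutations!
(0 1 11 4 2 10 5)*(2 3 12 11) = (0 1 2 10 5)(3 12 11 4) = [1, 2, 10, 12, 3, 0, 6, 7, 8, 9, 5, 4, 11]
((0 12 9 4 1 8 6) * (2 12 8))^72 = ((0 8 6)(1 2 12 9 4))^72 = (1 12 4 2 9)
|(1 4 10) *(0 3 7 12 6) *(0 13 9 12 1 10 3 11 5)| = 12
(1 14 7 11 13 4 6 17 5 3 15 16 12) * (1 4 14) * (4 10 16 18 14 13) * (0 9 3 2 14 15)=(0 9 3)(2 14 7 11 4 6 17 5)(10 16 12)(15 18)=[9, 1, 14, 0, 6, 2, 17, 11, 8, 3, 16, 4, 10, 13, 7, 18, 12, 5, 15]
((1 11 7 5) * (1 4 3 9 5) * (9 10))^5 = ((1 11 7)(3 10 9 5 4))^5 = (1 7 11)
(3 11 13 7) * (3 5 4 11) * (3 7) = (3 7 5 4 11 13) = [0, 1, 2, 7, 11, 4, 6, 5, 8, 9, 10, 13, 12, 3]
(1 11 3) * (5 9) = (1 11 3)(5 9) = [0, 11, 2, 1, 4, 9, 6, 7, 8, 5, 10, 3]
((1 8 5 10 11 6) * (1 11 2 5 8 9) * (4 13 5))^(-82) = (2 5 4 10 13)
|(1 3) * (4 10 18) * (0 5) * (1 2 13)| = 12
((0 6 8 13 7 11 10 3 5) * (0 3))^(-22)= ((0 6 8 13 7 11 10)(3 5))^(-22)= (0 10 11 7 13 8 6)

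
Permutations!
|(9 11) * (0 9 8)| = 4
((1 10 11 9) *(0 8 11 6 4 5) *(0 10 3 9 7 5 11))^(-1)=(0 8)(1 9 3)(4 6 10 5 7 11)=((0 8)(1 3 9)(4 11 7 5 10 6))^(-1)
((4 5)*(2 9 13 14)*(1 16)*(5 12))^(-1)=(1 16)(2 14 13 9)(4 5 12)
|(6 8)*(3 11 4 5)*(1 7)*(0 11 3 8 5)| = 6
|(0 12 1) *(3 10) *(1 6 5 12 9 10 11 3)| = |(0 9 10 1)(3 11)(5 12 6)| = 12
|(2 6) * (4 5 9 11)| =4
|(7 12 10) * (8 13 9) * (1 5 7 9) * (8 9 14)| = |(1 5 7 12 10 14 8 13)| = 8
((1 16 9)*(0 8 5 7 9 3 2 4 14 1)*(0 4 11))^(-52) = ((0 8 5 7 9 4 14 1 16 3 2 11))^(-52) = (0 16 9)(1 7 11)(2 14 5)(3 4 8)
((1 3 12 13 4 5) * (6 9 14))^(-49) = (1 5 4 13 12 3)(6 14 9)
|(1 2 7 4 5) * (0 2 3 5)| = 12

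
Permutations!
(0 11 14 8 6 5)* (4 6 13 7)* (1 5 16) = (0 11 14 8 13 7 4 6 16 1 5) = [11, 5, 2, 3, 6, 0, 16, 4, 13, 9, 10, 14, 12, 7, 8, 15, 1]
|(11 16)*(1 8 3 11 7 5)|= 7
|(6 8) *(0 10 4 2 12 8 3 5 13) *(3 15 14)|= |(0 10 4 2 12 8 6 15 14 3 5 13)|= 12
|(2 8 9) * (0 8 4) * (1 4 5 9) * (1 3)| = 15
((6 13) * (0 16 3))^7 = ((0 16 3)(6 13))^7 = (0 16 3)(6 13)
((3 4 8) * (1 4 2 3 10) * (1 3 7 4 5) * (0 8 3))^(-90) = ((0 8 10)(1 5)(2 7 4 3))^(-90) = (10)(2 4)(3 7)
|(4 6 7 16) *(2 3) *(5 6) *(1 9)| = |(1 9)(2 3)(4 5 6 7 16)| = 10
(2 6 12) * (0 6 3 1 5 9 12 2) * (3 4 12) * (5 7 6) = (0 5 9 3 1 7 6 2 4 12) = [5, 7, 4, 1, 12, 9, 2, 6, 8, 3, 10, 11, 0]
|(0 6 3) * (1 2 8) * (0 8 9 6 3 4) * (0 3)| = 7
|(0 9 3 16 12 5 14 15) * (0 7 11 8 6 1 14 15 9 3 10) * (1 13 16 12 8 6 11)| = 10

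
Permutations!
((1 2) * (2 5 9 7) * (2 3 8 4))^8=(9)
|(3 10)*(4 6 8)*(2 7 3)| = 12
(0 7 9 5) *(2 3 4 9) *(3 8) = (0 7 2 8 3 4 9 5) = [7, 1, 8, 4, 9, 0, 6, 2, 3, 5]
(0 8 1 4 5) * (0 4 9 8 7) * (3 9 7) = (0 3 9 8 1 7)(4 5) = [3, 7, 2, 9, 5, 4, 6, 0, 1, 8]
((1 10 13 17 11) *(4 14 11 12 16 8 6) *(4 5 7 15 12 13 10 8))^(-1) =(1 11 14 4 16 12 15 7 5 6 8)(13 17)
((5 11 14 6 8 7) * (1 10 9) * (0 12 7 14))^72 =((0 12 7 5 11)(1 10 9)(6 8 14))^72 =(14)(0 7 11 12 5)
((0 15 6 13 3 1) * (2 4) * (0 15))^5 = ((1 15 6 13 3)(2 4))^5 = (15)(2 4)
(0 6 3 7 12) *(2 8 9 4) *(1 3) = (0 6 1 3 7 12)(2 8 9 4) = [6, 3, 8, 7, 2, 5, 1, 12, 9, 4, 10, 11, 0]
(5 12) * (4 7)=(4 7)(5 12)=[0, 1, 2, 3, 7, 12, 6, 4, 8, 9, 10, 11, 5]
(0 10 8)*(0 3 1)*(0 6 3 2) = (0 10 8 2)(1 6 3) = [10, 6, 0, 1, 4, 5, 3, 7, 2, 9, 8]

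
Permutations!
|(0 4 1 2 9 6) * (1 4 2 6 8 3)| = 7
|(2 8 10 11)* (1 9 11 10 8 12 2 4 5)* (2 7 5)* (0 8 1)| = 10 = |(0 8 1 9 11 4 2 12 7 5)|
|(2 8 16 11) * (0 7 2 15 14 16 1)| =20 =|(0 7 2 8 1)(11 15 14 16)|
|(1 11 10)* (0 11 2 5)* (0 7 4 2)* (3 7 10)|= |(0 11 3 7 4 2 5 10 1)|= 9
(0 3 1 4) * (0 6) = (0 3 1 4 6) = [3, 4, 2, 1, 6, 5, 0]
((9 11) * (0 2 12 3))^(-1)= (0 3 12 2)(9 11)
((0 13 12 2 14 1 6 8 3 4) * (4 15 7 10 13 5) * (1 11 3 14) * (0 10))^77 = (0 4 13 2 6 14 3 7 5 10 12 1 8 11 15)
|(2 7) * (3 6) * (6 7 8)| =|(2 8 6 3 7)| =5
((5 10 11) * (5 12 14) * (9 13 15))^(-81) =(15)(5 14 12 11 10)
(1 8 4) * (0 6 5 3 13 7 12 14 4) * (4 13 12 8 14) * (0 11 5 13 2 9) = (0 6 13 7 8 11 5 3 12 4 1 14 2 9) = [6, 14, 9, 12, 1, 3, 13, 8, 11, 0, 10, 5, 4, 7, 2]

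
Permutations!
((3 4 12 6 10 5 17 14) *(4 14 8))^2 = (4 6 5 8 12 10 17)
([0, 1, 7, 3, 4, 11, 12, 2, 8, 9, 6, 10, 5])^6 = [0, 1, 2, 3, 4, 11, 12, 7, 8, 9, 6, 10, 5]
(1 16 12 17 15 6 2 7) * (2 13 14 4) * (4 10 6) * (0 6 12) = (0 6 13 14 10 12 17 15 4 2 7 1 16) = [6, 16, 7, 3, 2, 5, 13, 1, 8, 9, 12, 11, 17, 14, 10, 4, 0, 15]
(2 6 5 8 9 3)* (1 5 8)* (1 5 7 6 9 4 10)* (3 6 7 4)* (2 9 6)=[0, 4, 6, 9, 10, 5, 8, 7, 3, 2, 1]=(1 4 10)(2 6 8 3 9)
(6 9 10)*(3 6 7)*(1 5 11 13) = (1 5 11 13)(3 6 9 10 7) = [0, 5, 2, 6, 4, 11, 9, 3, 8, 10, 7, 13, 12, 1]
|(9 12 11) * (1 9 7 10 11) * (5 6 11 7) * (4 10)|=|(1 9 12)(4 10 7)(5 6 11)|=3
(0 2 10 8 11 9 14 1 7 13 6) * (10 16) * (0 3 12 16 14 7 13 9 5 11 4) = (0 2 14 1 13 6 3 12 16 10 8 4)(5 11)(7 9) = [2, 13, 14, 12, 0, 11, 3, 9, 4, 7, 8, 5, 16, 6, 1, 15, 10]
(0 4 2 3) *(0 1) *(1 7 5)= (0 4 2 3 7 5 1)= [4, 0, 3, 7, 2, 1, 6, 5]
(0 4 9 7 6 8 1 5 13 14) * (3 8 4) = (0 3 8 1 5 13 14)(4 9 7 6) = [3, 5, 2, 8, 9, 13, 4, 6, 1, 7, 10, 11, 12, 14, 0]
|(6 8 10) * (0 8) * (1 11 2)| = 12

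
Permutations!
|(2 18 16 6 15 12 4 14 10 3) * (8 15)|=|(2 18 16 6 8 15 12 4 14 10 3)|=11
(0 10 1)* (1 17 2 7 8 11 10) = (0 1)(2 7 8 11 10 17) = [1, 0, 7, 3, 4, 5, 6, 8, 11, 9, 17, 10, 12, 13, 14, 15, 16, 2]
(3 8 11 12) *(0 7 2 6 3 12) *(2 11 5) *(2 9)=(12)(0 7 11)(2 6 3 8 5 9)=[7, 1, 6, 8, 4, 9, 3, 11, 5, 2, 10, 0, 12]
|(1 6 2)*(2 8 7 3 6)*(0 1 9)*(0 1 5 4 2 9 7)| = 8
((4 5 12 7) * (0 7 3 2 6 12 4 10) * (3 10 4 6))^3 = ((0 7 4 5 6 12 10)(2 3))^3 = (0 5 10 4 12 7 6)(2 3)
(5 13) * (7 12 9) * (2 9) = (2 9 7 12)(5 13) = [0, 1, 9, 3, 4, 13, 6, 12, 8, 7, 10, 11, 2, 5]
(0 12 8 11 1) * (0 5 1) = (0 12 8 11)(1 5) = [12, 5, 2, 3, 4, 1, 6, 7, 11, 9, 10, 0, 8]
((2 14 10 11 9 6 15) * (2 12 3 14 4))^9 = (2 4)(3 14 10 11 9 6 15 12)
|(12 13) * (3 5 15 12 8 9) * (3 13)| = 12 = |(3 5 15 12)(8 9 13)|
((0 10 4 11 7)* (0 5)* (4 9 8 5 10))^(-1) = ((0 4 11 7 10 9 8 5))^(-1) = (0 5 8 9 10 7 11 4)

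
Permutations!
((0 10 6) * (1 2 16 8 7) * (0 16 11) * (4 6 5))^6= ((0 10 5 4 6 16 8 7 1 2 11))^6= (0 8 10 7 5 1 4 2 6 11 16)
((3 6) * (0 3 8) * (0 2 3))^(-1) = (2 8 6 3)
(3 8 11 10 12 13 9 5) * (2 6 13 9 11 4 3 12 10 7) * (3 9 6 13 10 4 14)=[0, 1, 13, 8, 9, 12, 10, 2, 14, 5, 4, 7, 6, 11, 3]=(2 13 11 7)(3 8 14)(4 9 5 12 6 10)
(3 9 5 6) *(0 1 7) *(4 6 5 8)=[1, 7, 2, 9, 6, 5, 3, 0, 4, 8]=(0 1 7)(3 9 8 4 6)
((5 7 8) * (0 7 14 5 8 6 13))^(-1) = (0 13 6 7)(5 14)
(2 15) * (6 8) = (2 15)(6 8) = [0, 1, 15, 3, 4, 5, 8, 7, 6, 9, 10, 11, 12, 13, 14, 2]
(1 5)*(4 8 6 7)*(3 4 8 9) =(1 5)(3 4 9)(6 7 8) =[0, 5, 2, 4, 9, 1, 7, 8, 6, 3]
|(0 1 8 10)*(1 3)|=5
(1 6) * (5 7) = (1 6)(5 7) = [0, 6, 2, 3, 4, 7, 1, 5]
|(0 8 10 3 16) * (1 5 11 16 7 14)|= 10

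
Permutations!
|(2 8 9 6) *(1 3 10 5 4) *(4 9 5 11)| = 5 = |(1 3 10 11 4)(2 8 5 9 6)|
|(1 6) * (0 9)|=2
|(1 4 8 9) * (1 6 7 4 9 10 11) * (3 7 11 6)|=|(1 9 3 7 4 8 10 6 11)|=9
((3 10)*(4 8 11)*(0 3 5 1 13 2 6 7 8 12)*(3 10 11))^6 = (0 6 12 2 4 13 11 1 3 5 8 10 7)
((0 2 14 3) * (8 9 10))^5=(0 2 14 3)(8 10 9)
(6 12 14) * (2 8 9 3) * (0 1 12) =(0 1 12 14 6)(2 8 9 3) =[1, 12, 8, 2, 4, 5, 0, 7, 9, 3, 10, 11, 14, 13, 6]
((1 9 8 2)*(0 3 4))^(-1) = (0 4 3)(1 2 8 9)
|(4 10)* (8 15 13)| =6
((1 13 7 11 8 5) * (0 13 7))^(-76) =(13)(1 5 8 11 7)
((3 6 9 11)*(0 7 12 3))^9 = (0 12 6 11 7 3 9)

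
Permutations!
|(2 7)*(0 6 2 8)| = 5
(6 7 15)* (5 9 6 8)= (5 9 6 7 15 8)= [0, 1, 2, 3, 4, 9, 7, 15, 5, 6, 10, 11, 12, 13, 14, 8]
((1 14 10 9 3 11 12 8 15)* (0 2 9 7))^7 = ((0 2 9 3 11 12 8 15 1 14 10 7))^7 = (0 15 9 14 11 7 8 2 1 3 10 12)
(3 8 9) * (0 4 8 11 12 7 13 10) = (0 4 8 9 3 11 12 7 13 10) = [4, 1, 2, 11, 8, 5, 6, 13, 9, 3, 0, 12, 7, 10]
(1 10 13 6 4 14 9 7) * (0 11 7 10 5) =(0 11 7 1 5)(4 14 9 10 13 6) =[11, 5, 2, 3, 14, 0, 4, 1, 8, 10, 13, 7, 12, 6, 9]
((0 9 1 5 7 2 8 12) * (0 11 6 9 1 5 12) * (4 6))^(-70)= ((0 1 12 11 4 6 9 5 7 2 8))^(-70)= (0 5 11 8 9 12 2 6 1 7 4)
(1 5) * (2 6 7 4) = [0, 5, 6, 3, 2, 1, 7, 4] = (1 5)(2 6 7 4)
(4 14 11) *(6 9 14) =(4 6 9 14 11) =[0, 1, 2, 3, 6, 5, 9, 7, 8, 14, 10, 4, 12, 13, 11]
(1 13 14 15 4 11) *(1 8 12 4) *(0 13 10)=(0 13 14 15 1 10)(4 11 8 12)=[13, 10, 2, 3, 11, 5, 6, 7, 12, 9, 0, 8, 4, 14, 15, 1]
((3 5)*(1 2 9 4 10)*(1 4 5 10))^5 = ((1 2 9 5 3 10 4))^5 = (1 10 5 2 4 3 9)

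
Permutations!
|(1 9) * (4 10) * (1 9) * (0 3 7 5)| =4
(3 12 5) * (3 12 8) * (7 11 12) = (3 8)(5 7 11 12) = [0, 1, 2, 8, 4, 7, 6, 11, 3, 9, 10, 12, 5]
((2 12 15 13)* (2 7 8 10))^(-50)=(2 10 8 7 13 15 12)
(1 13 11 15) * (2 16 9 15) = (1 13 11 2 16 9 15) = [0, 13, 16, 3, 4, 5, 6, 7, 8, 15, 10, 2, 12, 11, 14, 1, 9]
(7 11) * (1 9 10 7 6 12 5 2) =[0, 9, 1, 3, 4, 2, 12, 11, 8, 10, 7, 6, 5] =(1 9 10 7 11 6 12 5 2)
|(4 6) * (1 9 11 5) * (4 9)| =6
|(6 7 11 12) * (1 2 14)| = 12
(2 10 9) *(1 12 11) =[0, 12, 10, 3, 4, 5, 6, 7, 8, 2, 9, 1, 11] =(1 12 11)(2 10 9)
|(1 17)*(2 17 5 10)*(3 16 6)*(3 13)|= |(1 5 10 2 17)(3 16 6 13)|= 20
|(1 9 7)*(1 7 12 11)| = 4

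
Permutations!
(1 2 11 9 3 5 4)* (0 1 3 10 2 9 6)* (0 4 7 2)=(0 1 9 10)(2 11 6 4 3 5 7)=[1, 9, 11, 5, 3, 7, 4, 2, 8, 10, 0, 6]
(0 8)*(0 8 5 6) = (8)(0 5 6) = [5, 1, 2, 3, 4, 6, 0, 7, 8]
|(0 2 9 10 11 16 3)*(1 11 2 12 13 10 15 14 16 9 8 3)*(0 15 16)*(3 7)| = 20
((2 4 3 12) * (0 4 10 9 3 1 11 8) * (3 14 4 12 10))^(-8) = ((0 12 2 3 10 9 14 4 1 11 8))^(-8) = (0 3 14 11 12 10 4 8 2 9 1)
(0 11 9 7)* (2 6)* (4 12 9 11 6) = [6, 1, 4, 3, 12, 5, 2, 0, 8, 7, 10, 11, 9] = (0 6 2 4 12 9 7)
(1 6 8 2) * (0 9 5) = (0 9 5)(1 6 8 2) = [9, 6, 1, 3, 4, 0, 8, 7, 2, 5]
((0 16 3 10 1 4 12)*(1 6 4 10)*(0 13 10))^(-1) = (0 1 3 16)(4 6 10 13 12) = ((0 16 3 1)(4 12 13 10 6))^(-1)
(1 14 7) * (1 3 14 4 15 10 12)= (1 4 15 10 12)(3 14 7)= [0, 4, 2, 14, 15, 5, 6, 3, 8, 9, 12, 11, 1, 13, 7, 10]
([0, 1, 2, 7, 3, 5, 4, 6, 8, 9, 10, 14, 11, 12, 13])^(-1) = [0, 1, 2, 4, 6, 5, 7, 3, 8, 9, 10, 12, 13, 14, 11]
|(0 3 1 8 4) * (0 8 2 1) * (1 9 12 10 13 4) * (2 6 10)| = |(0 3)(1 6 10 13 4 8)(2 9 12)| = 6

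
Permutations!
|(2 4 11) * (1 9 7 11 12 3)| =8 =|(1 9 7 11 2 4 12 3)|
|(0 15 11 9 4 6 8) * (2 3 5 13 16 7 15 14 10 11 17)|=|(0 14 10 11 9 4 6 8)(2 3 5 13 16 7 15 17)|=8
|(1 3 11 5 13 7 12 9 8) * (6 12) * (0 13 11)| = 18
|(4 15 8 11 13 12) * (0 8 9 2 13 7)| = 12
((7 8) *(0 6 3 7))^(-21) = ((0 6 3 7 8))^(-21) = (0 8 7 3 6)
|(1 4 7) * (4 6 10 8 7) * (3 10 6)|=|(1 3 10 8 7)|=5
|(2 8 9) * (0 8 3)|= 5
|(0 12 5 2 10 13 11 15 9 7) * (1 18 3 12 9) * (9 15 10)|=30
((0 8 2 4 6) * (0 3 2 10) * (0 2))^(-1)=((0 8 10 2 4 6 3))^(-1)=(0 3 6 4 2 10 8)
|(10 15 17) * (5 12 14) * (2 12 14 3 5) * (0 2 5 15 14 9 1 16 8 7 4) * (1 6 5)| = |(0 2 12 3 15 17 10 14 1 16 8 7 4)(5 9 6)| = 39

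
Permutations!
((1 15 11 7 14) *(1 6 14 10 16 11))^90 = ((1 15)(6 14)(7 10 16 11))^90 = (7 16)(10 11)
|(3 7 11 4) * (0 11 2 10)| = 7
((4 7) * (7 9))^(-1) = (4 7 9)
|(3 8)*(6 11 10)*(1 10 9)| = |(1 10 6 11 9)(3 8)| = 10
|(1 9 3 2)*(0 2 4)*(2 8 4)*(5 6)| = |(0 8 4)(1 9 3 2)(5 6)| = 12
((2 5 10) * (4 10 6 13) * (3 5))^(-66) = ((2 3 5 6 13 4 10))^(-66) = (2 13 3 4 5 10 6)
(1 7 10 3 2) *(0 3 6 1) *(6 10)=(10)(0 3 2)(1 7 6)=[3, 7, 0, 2, 4, 5, 1, 6, 8, 9, 10]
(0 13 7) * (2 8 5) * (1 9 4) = (0 13 7)(1 9 4)(2 8 5) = [13, 9, 8, 3, 1, 2, 6, 0, 5, 4, 10, 11, 12, 7]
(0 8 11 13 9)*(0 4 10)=(0 8 11 13 9 4 10)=[8, 1, 2, 3, 10, 5, 6, 7, 11, 4, 0, 13, 12, 9]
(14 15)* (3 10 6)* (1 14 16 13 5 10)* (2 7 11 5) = (1 14 15 16 13 2 7 11 5 10 6 3) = [0, 14, 7, 1, 4, 10, 3, 11, 8, 9, 6, 5, 12, 2, 15, 16, 13]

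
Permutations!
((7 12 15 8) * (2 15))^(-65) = ((2 15 8 7 12))^(-65) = (15)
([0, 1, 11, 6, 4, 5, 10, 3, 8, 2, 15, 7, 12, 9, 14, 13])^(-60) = [0, 1, 3, 15, 4, 5, 13, 10, 8, 7, 9, 6, 12, 11, 14, 2]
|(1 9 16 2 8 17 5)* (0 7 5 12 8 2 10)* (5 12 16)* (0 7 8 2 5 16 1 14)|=|(0 8 17 1 9 16 10 7 12 2 5 14)|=12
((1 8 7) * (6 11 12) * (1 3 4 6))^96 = ((1 8 7 3 4 6 11 12))^96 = (12)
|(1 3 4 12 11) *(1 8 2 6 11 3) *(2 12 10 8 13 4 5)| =|(2 6 11 13 4 10 8 12 3 5)| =10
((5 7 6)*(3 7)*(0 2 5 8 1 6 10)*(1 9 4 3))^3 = (0 1 9 7 2 6 4 10 5 8 3)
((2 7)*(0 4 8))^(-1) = ((0 4 8)(2 7))^(-1) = (0 8 4)(2 7)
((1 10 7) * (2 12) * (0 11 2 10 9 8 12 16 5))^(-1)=(0 5 16 2 11)(1 7 10 12 8 9)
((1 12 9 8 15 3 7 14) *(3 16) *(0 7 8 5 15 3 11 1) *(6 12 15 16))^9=(1 15 6 12 9 5 16 11)(3 8)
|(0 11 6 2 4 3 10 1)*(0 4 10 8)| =9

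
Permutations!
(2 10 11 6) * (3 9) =[0, 1, 10, 9, 4, 5, 2, 7, 8, 3, 11, 6] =(2 10 11 6)(3 9)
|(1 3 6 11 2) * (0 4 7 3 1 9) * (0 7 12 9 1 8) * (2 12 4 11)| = 10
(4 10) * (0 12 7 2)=(0 12 7 2)(4 10)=[12, 1, 0, 3, 10, 5, 6, 2, 8, 9, 4, 11, 7]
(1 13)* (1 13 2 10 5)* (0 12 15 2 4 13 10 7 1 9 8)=(0 12 15 2 7 1 4 13 10 5 9 8)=[12, 4, 7, 3, 13, 9, 6, 1, 0, 8, 5, 11, 15, 10, 14, 2]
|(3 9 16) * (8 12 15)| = |(3 9 16)(8 12 15)| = 3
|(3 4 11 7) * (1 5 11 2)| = 7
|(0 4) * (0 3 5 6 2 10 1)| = |(0 4 3 5 6 2 10 1)| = 8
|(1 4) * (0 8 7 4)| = |(0 8 7 4 1)| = 5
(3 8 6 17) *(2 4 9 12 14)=[0, 1, 4, 8, 9, 5, 17, 7, 6, 12, 10, 11, 14, 13, 2, 15, 16, 3]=(2 4 9 12 14)(3 8 6 17)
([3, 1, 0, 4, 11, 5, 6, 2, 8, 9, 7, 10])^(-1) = [2, 1, 7, 0, 3, 5, 6, 10, 8, 9, 11, 4]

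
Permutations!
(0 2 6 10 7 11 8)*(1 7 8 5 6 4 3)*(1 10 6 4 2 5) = (0 5 4 3 10 8)(1 7 11) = [5, 7, 2, 10, 3, 4, 6, 11, 0, 9, 8, 1]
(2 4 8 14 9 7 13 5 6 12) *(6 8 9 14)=[0, 1, 4, 3, 9, 8, 12, 13, 6, 7, 10, 11, 2, 5, 14]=(14)(2 4 9 7 13 5 8 6 12)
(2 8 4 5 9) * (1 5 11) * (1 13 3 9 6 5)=(2 8 4 11 13 3 9)(5 6)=[0, 1, 8, 9, 11, 6, 5, 7, 4, 2, 10, 13, 12, 3]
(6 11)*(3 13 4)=(3 13 4)(6 11)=[0, 1, 2, 13, 3, 5, 11, 7, 8, 9, 10, 6, 12, 4]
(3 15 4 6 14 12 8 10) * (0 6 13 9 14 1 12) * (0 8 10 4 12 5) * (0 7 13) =(0 6 1 5 7 13 9 14 8 4)(3 15 12 10) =[6, 5, 2, 15, 0, 7, 1, 13, 4, 14, 3, 11, 10, 9, 8, 12]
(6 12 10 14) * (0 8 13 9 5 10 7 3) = [8, 1, 2, 0, 4, 10, 12, 3, 13, 5, 14, 11, 7, 9, 6] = (0 8 13 9 5 10 14 6 12 7 3)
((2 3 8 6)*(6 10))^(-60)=(10)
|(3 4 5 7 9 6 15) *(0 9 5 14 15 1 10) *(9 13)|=|(0 13 9 6 1 10)(3 4 14 15)(5 7)|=12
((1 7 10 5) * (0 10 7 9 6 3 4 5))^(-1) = ((0 10)(1 9 6 3 4 5))^(-1) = (0 10)(1 5 4 3 6 9)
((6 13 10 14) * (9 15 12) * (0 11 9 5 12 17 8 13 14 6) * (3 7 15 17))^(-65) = ((0 11 9 17 8 13 10 6 14)(3 7 15)(5 12))^(-65) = (0 6 13 17 11 14 10 8 9)(3 7 15)(5 12)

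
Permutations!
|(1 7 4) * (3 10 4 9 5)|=7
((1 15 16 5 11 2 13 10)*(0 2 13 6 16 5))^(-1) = (0 16 6 2)(1 10 13 11 5 15)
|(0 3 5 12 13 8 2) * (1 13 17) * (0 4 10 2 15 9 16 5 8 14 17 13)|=12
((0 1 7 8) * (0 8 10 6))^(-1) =(0 6 10 7 1)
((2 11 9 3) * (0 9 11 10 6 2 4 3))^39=(11)(0 9)(3 4)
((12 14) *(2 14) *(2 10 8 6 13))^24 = ((2 14 12 10 8 6 13))^24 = (2 10 13 12 6 14 8)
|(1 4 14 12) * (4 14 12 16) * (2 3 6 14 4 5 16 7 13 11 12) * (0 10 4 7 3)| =|(0 10 4 2)(1 7 13 11 12)(3 6 14)(5 16)| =60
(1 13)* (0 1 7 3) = (0 1 13 7 3) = [1, 13, 2, 0, 4, 5, 6, 3, 8, 9, 10, 11, 12, 7]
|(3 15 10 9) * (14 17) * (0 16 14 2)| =|(0 16 14 17 2)(3 15 10 9)| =20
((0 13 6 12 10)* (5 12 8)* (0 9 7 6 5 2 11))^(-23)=((0 13 5 12 10 9 7 6 8 2 11))^(-23)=(0 11 2 8 6 7 9 10 12 5 13)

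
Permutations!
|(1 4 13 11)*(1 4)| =3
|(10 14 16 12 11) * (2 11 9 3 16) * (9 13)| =20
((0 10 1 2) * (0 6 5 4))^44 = (0 1 6 4 10 2 5)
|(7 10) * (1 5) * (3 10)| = 6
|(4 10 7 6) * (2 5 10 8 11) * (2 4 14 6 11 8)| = 6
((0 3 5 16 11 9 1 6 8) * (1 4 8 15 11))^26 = (0 1 9 3 6 4 5 15 8 16 11)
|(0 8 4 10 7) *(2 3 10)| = 7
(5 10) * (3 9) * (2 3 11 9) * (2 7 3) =(3 7)(5 10)(9 11) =[0, 1, 2, 7, 4, 10, 6, 3, 8, 11, 5, 9]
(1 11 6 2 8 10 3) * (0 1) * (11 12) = (0 1 12 11 6 2 8 10 3) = [1, 12, 8, 0, 4, 5, 2, 7, 10, 9, 3, 6, 11]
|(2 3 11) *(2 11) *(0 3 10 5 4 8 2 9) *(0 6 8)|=|(11)(0 3 9 6 8 2 10 5 4)|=9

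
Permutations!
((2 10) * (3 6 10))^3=(2 10 6 3)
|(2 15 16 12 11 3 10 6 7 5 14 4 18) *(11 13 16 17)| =12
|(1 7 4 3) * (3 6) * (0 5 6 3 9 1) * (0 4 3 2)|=9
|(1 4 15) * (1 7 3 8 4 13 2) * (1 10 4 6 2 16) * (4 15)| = 21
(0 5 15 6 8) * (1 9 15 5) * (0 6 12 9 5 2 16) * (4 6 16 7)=(0 1 5 2 7 4 6 8 16)(9 15 12)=[1, 5, 7, 3, 6, 2, 8, 4, 16, 15, 10, 11, 9, 13, 14, 12, 0]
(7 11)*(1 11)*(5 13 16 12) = (1 11 7)(5 13 16 12) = [0, 11, 2, 3, 4, 13, 6, 1, 8, 9, 10, 7, 5, 16, 14, 15, 12]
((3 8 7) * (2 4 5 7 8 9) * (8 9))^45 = (2 7 9 5 8 4 3)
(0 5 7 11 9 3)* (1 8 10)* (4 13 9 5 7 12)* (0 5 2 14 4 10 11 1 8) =[7, 0, 14, 5, 13, 12, 6, 1, 11, 3, 8, 2, 10, 9, 4] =(0 7 1)(2 14 4 13 9 3 5 12 10 8 11)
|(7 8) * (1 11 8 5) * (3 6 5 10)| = |(1 11 8 7 10 3 6 5)| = 8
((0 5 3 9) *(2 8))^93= (0 5 3 9)(2 8)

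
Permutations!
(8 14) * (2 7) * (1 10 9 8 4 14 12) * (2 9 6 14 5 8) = (1 10 6 14 4 5 8 12)(2 7 9) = [0, 10, 7, 3, 5, 8, 14, 9, 12, 2, 6, 11, 1, 13, 4]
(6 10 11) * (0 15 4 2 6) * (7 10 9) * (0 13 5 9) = (0 15 4 2 6)(5 9 7 10 11 13) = [15, 1, 6, 3, 2, 9, 0, 10, 8, 7, 11, 13, 12, 5, 14, 4]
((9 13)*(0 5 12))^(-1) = (0 12 5)(9 13)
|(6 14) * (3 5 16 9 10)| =|(3 5 16 9 10)(6 14)| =10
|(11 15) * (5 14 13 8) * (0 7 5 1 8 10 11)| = 8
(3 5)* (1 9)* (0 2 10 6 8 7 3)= (0 2 10 6 8 7 3 5)(1 9)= [2, 9, 10, 5, 4, 0, 8, 3, 7, 1, 6]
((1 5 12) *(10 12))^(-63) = ((1 5 10 12))^(-63) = (1 5 10 12)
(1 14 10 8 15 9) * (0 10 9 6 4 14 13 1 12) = (0 10 8 15 6 4 14 9 12)(1 13) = [10, 13, 2, 3, 14, 5, 4, 7, 15, 12, 8, 11, 0, 1, 9, 6]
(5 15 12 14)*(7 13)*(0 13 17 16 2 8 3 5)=(0 13 7 17 16 2 8 3 5 15 12 14)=[13, 1, 8, 5, 4, 15, 6, 17, 3, 9, 10, 11, 14, 7, 0, 12, 2, 16]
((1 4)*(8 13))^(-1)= (1 4)(8 13)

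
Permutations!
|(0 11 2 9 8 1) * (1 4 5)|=8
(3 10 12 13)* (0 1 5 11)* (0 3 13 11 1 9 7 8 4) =(13)(0 9 7 8 4)(1 5)(3 10 12 11) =[9, 5, 2, 10, 0, 1, 6, 8, 4, 7, 12, 3, 11, 13]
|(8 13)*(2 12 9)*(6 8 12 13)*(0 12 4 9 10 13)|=14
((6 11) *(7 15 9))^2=((6 11)(7 15 9))^2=(7 9 15)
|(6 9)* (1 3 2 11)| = 4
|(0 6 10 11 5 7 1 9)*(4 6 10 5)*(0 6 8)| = |(0 10 11 4 8)(1 9 6 5 7)| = 5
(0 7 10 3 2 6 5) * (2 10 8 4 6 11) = (0 7 8 4 6 5)(2 11)(3 10) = [7, 1, 11, 10, 6, 0, 5, 8, 4, 9, 3, 2]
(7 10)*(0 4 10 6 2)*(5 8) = [4, 1, 0, 3, 10, 8, 2, 6, 5, 9, 7] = (0 4 10 7 6 2)(5 8)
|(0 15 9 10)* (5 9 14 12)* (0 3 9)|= |(0 15 14 12 5)(3 9 10)|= 15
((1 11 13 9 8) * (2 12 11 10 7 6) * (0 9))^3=(0 1 6 11 9 10 2 13 8 7 12)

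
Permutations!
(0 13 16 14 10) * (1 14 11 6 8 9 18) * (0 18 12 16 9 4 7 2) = (0 13 9 12 16 11 6 8 4 7 2)(1 14 10 18) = [13, 14, 0, 3, 7, 5, 8, 2, 4, 12, 18, 6, 16, 9, 10, 15, 11, 17, 1]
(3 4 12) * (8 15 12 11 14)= (3 4 11 14 8 15 12)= [0, 1, 2, 4, 11, 5, 6, 7, 15, 9, 10, 14, 3, 13, 8, 12]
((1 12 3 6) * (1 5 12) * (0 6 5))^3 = (12)(0 6) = ((0 6)(3 5 12))^3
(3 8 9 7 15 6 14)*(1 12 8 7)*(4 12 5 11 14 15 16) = (1 5 11 14 3 7 16 4 12 8 9)(6 15) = [0, 5, 2, 7, 12, 11, 15, 16, 9, 1, 10, 14, 8, 13, 3, 6, 4]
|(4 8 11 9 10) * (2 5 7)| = 15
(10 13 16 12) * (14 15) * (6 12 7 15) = (6 12 10 13 16 7 15 14) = [0, 1, 2, 3, 4, 5, 12, 15, 8, 9, 13, 11, 10, 16, 6, 14, 7]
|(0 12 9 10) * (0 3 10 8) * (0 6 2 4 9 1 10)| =5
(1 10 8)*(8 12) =(1 10 12 8) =[0, 10, 2, 3, 4, 5, 6, 7, 1, 9, 12, 11, 8]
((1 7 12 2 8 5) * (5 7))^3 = (1 5)(2 12 7 8)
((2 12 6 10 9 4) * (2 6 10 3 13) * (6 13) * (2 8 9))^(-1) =(2 10 12)(3 6)(4 9 8 13)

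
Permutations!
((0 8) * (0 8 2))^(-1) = (8)(0 2)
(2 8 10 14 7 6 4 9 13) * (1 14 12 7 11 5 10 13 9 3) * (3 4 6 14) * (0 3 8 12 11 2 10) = (0 3 1 8 13 10 11 5)(2 12 7 14) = [3, 8, 12, 1, 4, 0, 6, 14, 13, 9, 11, 5, 7, 10, 2]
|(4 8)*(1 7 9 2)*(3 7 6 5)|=14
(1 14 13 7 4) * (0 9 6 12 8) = (0 9 6 12 8)(1 14 13 7 4) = [9, 14, 2, 3, 1, 5, 12, 4, 0, 6, 10, 11, 8, 7, 13]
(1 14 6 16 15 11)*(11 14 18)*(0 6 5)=(0 6 16 15 14 5)(1 18 11)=[6, 18, 2, 3, 4, 0, 16, 7, 8, 9, 10, 1, 12, 13, 5, 14, 15, 17, 11]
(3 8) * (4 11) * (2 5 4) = [0, 1, 5, 8, 11, 4, 6, 7, 3, 9, 10, 2] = (2 5 4 11)(3 8)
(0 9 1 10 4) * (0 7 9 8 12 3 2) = [8, 10, 0, 2, 7, 5, 6, 9, 12, 1, 4, 11, 3] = (0 8 12 3 2)(1 10 4 7 9)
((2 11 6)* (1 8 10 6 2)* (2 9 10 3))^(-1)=((1 8 3 2 11 9 10 6))^(-1)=(1 6 10 9 11 2 3 8)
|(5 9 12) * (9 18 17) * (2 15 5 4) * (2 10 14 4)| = |(2 15 5 18 17 9 12)(4 10 14)| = 21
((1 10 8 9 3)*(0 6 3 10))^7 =((0 6 3 1)(8 9 10))^7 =(0 1 3 6)(8 9 10)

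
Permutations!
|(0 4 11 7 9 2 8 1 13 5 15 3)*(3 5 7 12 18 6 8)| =26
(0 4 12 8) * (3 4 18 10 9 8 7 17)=(0 18 10 9 8)(3 4 12 7 17)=[18, 1, 2, 4, 12, 5, 6, 17, 0, 8, 9, 11, 7, 13, 14, 15, 16, 3, 10]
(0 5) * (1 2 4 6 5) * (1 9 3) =[9, 2, 4, 1, 6, 0, 5, 7, 8, 3] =(0 9 3 1 2 4 6 5)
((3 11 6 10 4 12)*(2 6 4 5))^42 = ((2 6 10 5)(3 11 4 12))^42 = (2 10)(3 4)(5 6)(11 12)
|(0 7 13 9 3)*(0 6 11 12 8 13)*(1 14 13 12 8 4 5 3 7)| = 42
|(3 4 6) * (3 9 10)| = |(3 4 6 9 10)| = 5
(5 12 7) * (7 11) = (5 12 11 7) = [0, 1, 2, 3, 4, 12, 6, 5, 8, 9, 10, 7, 11]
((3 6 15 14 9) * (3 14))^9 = (15)(9 14)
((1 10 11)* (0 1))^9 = (0 1 10 11) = ((0 1 10 11))^9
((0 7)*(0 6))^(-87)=(7)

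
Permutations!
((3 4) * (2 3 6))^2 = (2 4)(3 6)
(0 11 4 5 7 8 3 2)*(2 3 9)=(0 11 4 5 7 8 9 2)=[11, 1, 0, 3, 5, 7, 6, 8, 9, 2, 10, 4]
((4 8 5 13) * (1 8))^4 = ((1 8 5 13 4))^4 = (1 4 13 5 8)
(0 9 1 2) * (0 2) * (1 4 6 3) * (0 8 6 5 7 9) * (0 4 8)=(0 4 5 7 9 8 6 3 1)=[4, 0, 2, 1, 5, 7, 3, 9, 6, 8]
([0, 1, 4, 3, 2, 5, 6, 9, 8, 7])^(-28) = (9)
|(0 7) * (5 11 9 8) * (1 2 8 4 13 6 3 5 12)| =28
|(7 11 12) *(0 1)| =6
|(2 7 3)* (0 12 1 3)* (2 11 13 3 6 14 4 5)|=|(0 12 1 6 14 4 5 2 7)(3 11 13)|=9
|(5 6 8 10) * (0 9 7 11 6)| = 8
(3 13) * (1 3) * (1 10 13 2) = (1 3 2)(10 13) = [0, 3, 1, 2, 4, 5, 6, 7, 8, 9, 13, 11, 12, 10]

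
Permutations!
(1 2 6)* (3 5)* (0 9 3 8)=(0 9 3 5 8)(1 2 6)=[9, 2, 6, 5, 4, 8, 1, 7, 0, 3]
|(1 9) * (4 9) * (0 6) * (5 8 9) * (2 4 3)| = |(0 6)(1 3 2 4 5 8 9)| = 14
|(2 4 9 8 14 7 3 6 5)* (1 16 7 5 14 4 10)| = 9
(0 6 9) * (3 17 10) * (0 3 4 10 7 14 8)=(0 6 9 3 17 7 14 8)(4 10)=[6, 1, 2, 17, 10, 5, 9, 14, 0, 3, 4, 11, 12, 13, 8, 15, 16, 7]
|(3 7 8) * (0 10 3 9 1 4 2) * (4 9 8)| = |(0 10 3 7 4 2)(1 9)| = 6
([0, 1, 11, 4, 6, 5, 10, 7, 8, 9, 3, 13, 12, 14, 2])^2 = (2 13)(3 6)(4 10)(11 14)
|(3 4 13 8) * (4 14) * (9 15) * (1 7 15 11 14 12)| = 11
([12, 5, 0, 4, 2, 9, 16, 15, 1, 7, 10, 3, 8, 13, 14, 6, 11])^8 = [6, 3, 15, 9, 7, 4, 8, 0, 11, 2, 10, 5, 16, 13, 14, 12, 1]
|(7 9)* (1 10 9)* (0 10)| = |(0 10 9 7 1)| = 5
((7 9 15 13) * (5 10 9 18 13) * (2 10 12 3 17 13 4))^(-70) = ((2 10 9 15 5 12 3 17 13 7 18 4))^(-70) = (2 9 5 3 13 18)(4 10 15 12 17 7)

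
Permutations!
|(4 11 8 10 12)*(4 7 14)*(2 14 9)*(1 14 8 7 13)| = |(1 14 4 11 7 9 2 8 10 12 13)| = 11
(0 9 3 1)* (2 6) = (0 9 3 1)(2 6) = [9, 0, 6, 1, 4, 5, 2, 7, 8, 3]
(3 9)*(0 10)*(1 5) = (0 10)(1 5)(3 9) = [10, 5, 2, 9, 4, 1, 6, 7, 8, 3, 0]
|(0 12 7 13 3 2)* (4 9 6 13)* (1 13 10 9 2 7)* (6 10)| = |(0 12 1 13 3 7 4 2)(9 10)| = 8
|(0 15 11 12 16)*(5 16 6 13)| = 8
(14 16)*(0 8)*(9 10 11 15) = (0 8)(9 10 11 15)(14 16) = [8, 1, 2, 3, 4, 5, 6, 7, 0, 10, 11, 15, 12, 13, 16, 9, 14]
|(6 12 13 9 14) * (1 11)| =|(1 11)(6 12 13 9 14)| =10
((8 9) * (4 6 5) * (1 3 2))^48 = ((1 3 2)(4 6 5)(8 9))^48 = (9)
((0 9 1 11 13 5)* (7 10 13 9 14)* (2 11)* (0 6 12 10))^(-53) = ((0 14 7)(1 2 11 9)(5 6 12 10 13))^(-53) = (0 14 7)(1 9 11 2)(5 12 13 6 10)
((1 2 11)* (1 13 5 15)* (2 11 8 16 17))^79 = ((1 11 13 5 15)(2 8 16 17))^79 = (1 15 5 13 11)(2 17 16 8)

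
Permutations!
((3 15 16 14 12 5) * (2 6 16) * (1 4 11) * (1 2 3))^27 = ((1 4 11 2 6 16 14 12 5)(3 15))^27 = (16)(3 15)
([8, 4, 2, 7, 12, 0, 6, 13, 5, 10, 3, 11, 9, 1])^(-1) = [5, 13, 2, 10, 1, 8, 6, 3, 0, 12, 9, 11, 4, 7]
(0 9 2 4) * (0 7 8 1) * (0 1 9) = (2 4 7 8 9) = [0, 1, 4, 3, 7, 5, 6, 8, 9, 2]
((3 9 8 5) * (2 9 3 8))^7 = ((2 9)(5 8))^7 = (2 9)(5 8)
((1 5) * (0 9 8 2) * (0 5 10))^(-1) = (0 10 1 5 2 8 9)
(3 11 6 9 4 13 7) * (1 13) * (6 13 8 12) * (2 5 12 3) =(1 8 3 11 13 7 2 5 12 6 9 4) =[0, 8, 5, 11, 1, 12, 9, 2, 3, 4, 10, 13, 6, 7]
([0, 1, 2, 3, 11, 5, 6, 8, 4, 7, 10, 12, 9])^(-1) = [0, 1, 2, 3, 8, 5, 6, 9, 7, 12, 10, 4, 11]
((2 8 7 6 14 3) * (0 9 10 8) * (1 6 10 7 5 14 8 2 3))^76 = (0 9 7 10 2)(1 6 8 5 14)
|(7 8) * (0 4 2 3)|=|(0 4 2 3)(7 8)|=4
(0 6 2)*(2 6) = (6)(0 2) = [2, 1, 0, 3, 4, 5, 6]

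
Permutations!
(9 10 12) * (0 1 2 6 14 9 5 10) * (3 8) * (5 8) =(0 1 2 6 14 9)(3 5 10 12 8) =[1, 2, 6, 5, 4, 10, 14, 7, 3, 0, 12, 11, 8, 13, 9]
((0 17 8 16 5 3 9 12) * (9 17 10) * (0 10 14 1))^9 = ((0 14 1)(3 17 8 16 5)(9 12 10))^9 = (3 5 16 8 17)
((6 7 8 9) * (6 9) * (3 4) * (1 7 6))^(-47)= (9)(1 7 8)(3 4)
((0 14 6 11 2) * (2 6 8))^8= (14)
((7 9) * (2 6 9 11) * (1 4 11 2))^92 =(1 11 4)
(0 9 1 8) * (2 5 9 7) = (0 7 2 5 9 1 8) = [7, 8, 5, 3, 4, 9, 6, 2, 0, 1]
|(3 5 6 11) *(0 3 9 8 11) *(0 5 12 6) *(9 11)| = 10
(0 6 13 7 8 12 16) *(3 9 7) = (0 6 13 3 9 7 8 12 16) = [6, 1, 2, 9, 4, 5, 13, 8, 12, 7, 10, 11, 16, 3, 14, 15, 0]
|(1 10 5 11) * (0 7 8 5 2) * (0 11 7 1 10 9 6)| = 12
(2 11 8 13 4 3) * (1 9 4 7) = (1 9 4 3 2 11 8 13 7) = [0, 9, 11, 2, 3, 5, 6, 1, 13, 4, 10, 8, 12, 7]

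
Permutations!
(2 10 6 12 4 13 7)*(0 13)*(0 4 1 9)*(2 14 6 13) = (0 2 10 13 7 14 6 12 1 9) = [2, 9, 10, 3, 4, 5, 12, 14, 8, 0, 13, 11, 1, 7, 6]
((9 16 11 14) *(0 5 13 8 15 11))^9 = (16)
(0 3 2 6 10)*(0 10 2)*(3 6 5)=[6, 1, 5, 0, 4, 3, 2, 7, 8, 9, 10]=(10)(0 6 2 5 3)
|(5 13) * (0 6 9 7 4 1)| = 6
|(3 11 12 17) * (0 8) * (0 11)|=|(0 8 11 12 17 3)|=6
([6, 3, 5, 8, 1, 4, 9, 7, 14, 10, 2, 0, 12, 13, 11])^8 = (0 3 2)(1 10 11)(4 9 14)(5 6 8)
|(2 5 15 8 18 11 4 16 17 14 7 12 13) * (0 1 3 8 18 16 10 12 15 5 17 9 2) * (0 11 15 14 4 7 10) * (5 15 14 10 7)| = 9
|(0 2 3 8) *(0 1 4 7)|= 7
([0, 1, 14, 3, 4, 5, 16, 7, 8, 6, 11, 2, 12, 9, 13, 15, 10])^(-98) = (2 10 6 13)(9 14 11 16)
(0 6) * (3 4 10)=(0 6)(3 4 10)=[6, 1, 2, 4, 10, 5, 0, 7, 8, 9, 3]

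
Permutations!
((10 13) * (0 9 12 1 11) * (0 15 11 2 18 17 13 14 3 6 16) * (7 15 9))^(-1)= (0 16 6 3 14 10 13 17 18 2 1 12 9 11 15 7)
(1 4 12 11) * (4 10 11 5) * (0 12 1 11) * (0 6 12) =(1 10 6 12 5 4) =[0, 10, 2, 3, 1, 4, 12, 7, 8, 9, 6, 11, 5]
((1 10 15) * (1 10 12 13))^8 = (15)(1 13 12)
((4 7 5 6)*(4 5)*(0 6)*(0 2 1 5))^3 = (0 6)(4 7)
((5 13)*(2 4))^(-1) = (2 4)(5 13)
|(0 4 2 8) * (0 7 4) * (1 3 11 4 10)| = 8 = |(1 3 11 4 2 8 7 10)|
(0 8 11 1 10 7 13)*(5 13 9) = (0 8 11 1 10 7 9 5 13) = [8, 10, 2, 3, 4, 13, 6, 9, 11, 5, 7, 1, 12, 0]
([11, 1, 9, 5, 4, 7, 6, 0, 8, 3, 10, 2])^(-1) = (0 7 5 3 9 2 11)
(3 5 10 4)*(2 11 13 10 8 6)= (2 11 13 10 4 3 5 8 6)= [0, 1, 11, 5, 3, 8, 2, 7, 6, 9, 4, 13, 12, 10]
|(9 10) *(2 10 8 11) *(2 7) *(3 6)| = 6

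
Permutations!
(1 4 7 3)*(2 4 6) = [0, 6, 4, 1, 7, 5, 2, 3] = (1 6 2 4 7 3)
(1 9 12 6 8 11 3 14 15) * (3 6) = [0, 9, 2, 14, 4, 5, 8, 7, 11, 12, 10, 6, 3, 13, 15, 1] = (1 9 12 3 14 15)(6 8 11)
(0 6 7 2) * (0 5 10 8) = (0 6 7 2 5 10 8) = [6, 1, 5, 3, 4, 10, 7, 2, 0, 9, 8]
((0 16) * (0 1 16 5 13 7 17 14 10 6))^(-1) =((0 5 13 7 17 14 10 6)(1 16))^(-1) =(0 6 10 14 17 7 13 5)(1 16)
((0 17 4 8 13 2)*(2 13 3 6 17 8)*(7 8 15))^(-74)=(0 4 6 8 15 2 17 3 7)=((0 15 7 8 3 6 17 4 2))^(-74)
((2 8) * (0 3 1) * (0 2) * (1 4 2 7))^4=((0 3 4 2 8)(1 7))^4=(0 8 2 4 3)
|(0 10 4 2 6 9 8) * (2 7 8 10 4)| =|(0 4 7 8)(2 6 9 10)| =4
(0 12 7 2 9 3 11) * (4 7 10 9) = (0 12 10 9 3 11)(2 4 7) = [12, 1, 4, 11, 7, 5, 6, 2, 8, 3, 9, 0, 10]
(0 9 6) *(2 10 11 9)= (0 2 10 11 9 6)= [2, 1, 10, 3, 4, 5, 0, 7, 8, 6, 11, 9]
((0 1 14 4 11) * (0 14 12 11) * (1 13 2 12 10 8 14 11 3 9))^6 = (0 1 13 10 2 8 12 14 3 4 9)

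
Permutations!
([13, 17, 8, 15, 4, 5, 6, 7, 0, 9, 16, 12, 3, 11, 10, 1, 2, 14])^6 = [1, 8, 3, 16, 4, 5, 6, 7, 15, 9, 11, 14, 10, 17, 13, 2, 12, 0]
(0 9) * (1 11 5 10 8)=(0 9)(1 11 5 10 8)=[9, 11, 2, 3, 4, 10, 6, 7, 1, 0, 8, 5]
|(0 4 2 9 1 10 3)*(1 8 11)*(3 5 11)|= |(0 4 2 9 8 3)(1 10 5 11)|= 12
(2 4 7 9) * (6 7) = (2 4 6 7 9) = [0, 1, 4, 3, 6, 5, 7, 9, 8, 2]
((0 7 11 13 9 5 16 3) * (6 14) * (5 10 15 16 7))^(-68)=((0 5 7 11 13 9 10 15 16 3)(6 14))^(-68)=(0 7 13 10 16)(3 5 11 9 15)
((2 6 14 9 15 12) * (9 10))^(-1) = (2 12 15 9 10 14 6)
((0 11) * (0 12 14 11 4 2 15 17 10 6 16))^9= (0 4 2 15 17 10 6 16)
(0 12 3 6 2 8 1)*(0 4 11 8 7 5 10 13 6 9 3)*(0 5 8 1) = (0 12 5 10 13 6 2 7 8)(1 4 11)(3 9) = [12, 4, 7, 9, 11, 10, 2, 8, 0, 3, 13, 1, 5, 6]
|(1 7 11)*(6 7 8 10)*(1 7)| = 4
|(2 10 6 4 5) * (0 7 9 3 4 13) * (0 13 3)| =6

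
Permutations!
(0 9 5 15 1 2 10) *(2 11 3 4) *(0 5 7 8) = (0 9 7 8)(1 11 3 4 2 10 5 15) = [9, 11, 10, 4, 2, 15, 6, 8, 0, 7, 5, 3, 12, 13, 14, 1]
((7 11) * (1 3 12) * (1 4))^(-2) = (1 12)(3 4)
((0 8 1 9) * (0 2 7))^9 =(0 9)(1 7)(2 8)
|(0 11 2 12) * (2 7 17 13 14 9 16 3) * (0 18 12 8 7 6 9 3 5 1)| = 14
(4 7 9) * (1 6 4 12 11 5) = (1 6 4 7 9 12 11 5) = [0, 6, 2, 3, 7, 1, 4, 9, 8, 12, 10, 5, 11]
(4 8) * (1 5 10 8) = (1 5 10 8 4) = [0, 5, 2, 3, 1, 10, 6, 7, 4, 9, 8]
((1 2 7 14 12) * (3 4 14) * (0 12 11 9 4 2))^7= (0 12 1)(2 7 3)(4 9 11 14)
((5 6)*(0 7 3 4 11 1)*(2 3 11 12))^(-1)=(0 1 11 7)(2 12 4 3)(5 6)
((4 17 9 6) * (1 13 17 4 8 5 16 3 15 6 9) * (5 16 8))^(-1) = (1 17 13)(3 16 8 5 6 15)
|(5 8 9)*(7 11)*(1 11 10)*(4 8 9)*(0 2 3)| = |(0 2 3)(1 11 7 10)(4 8)(5 9)| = 12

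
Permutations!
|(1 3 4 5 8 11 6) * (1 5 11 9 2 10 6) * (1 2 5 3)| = 6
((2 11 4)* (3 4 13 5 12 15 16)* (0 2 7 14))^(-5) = ((0 2 11 13 5 12 15 16 3 4 7 14))^(-5) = (0 16 11 4 5 14 15 2 3 13 7 12)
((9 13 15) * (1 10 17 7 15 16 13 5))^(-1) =(1 5 9 15 7 17 10)(13 16)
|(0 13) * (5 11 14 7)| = 4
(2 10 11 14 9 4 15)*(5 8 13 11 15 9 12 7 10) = (2 5 8 13 11 14 12 7 10 15)(4 9) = [0, 1, 5, 3, 9, 8, 6, 10, 13, 4, 15, 14, 7, 11, 12, 2]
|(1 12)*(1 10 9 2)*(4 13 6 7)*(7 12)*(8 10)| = 10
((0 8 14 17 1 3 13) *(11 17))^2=(0 14 17 3)(1 13 8 11)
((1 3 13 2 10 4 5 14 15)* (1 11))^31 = (1 3 13 2 10 4 5 14 15 11)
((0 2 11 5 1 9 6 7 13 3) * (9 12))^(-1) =(0 3 13 7 6 9 12 1 5 11 2)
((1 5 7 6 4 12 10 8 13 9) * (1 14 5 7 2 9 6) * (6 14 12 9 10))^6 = ((1 7)(2 10 8 13 14 5)(4 9 12 6))^6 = (14)(4 12)(6 9)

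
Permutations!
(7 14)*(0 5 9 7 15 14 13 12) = (0 5 9 7 13 12)(14 15) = [5, 1, 2, 3, 4, 9, 6, 13, 8, 7, 10, 11, 0, 12, 15, 14]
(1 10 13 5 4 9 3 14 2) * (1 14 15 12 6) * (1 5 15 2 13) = (1 10)(2 14 13 15 12 6 5 4 9 3) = [0, 10, 14, 2, 9, 4, 5, 7, 8, 3, 1, 11, 6, 15, 13, 12]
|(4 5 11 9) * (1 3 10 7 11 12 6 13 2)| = |(1 3 10 7 11 9 4 5 12 6 13 2)| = 12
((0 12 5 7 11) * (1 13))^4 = ((0 12 5 7 11)(1 13))^4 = (13)(0 11 7 5 12)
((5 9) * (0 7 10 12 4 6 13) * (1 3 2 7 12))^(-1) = (0 13 6 4 12)(1 10 7 2 3)(5 9) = ((0 12 4 6 13)(1 3 2 7 10)(5 9))^(-1)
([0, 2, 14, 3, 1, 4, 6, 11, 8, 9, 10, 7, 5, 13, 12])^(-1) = [0, 4, 1, 3, 5, 12, 6, 11, 8, 9, 10, 7, 14, 13, 2]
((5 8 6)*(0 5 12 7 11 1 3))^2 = ((0 5 8 6 12 7 11 1 3))^2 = (0 8 12 11 3 5 6 7 1)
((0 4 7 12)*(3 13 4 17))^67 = (0 4 17 7 3 12 13)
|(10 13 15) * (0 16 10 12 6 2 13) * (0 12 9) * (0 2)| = |(0 16 10 12 6)(2 13 15 9)| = 20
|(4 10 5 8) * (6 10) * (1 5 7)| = 7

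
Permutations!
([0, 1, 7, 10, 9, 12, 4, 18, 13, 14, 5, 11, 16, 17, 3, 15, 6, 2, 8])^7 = [0, 1, 7, 9, 16, 3, 12, 18, 13, 6, 14, 11, 10, 17, 4, 15, 5, 2, 8]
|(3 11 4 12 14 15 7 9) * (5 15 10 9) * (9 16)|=|(3 11 4 12 14 10 16 9)(5 15 7)|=24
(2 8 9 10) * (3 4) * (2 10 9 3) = [0, 1, 8, 4, 2, 5, 6, 7, 3, 9, 10] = (10)(2 8 3 4)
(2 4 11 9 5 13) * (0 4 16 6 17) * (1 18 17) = (0 4 11 9 5 13 2 16 6 1 18 17) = [4, 18, 16, 3, 11, 13, 1, 7, 8, 5, 10, 9, 12, 2, 14, 15, 6, 0, 17]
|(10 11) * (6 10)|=3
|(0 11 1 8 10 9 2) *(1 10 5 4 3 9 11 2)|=6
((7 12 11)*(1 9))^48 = ((1 9)(7 12 11))^48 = (12)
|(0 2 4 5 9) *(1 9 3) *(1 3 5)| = |(0 2 4 1 9)| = 5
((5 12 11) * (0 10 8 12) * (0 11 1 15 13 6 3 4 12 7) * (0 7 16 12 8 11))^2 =((0 10 11 5)(1 15 13 6 3 4 8 16 12))^2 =(0 11)(1 13 3 8 12 15 6 4 16)(5 10)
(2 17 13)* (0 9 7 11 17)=[9, 1, 0, 3, 4, 5, 6, 11, 8, 7, 10, 17, 12, 2, 14, 15, 16, 13]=(0 9 7 11 17 13 2)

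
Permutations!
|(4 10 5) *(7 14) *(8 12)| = |(4 10 5)(7 14)(8 12)| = 6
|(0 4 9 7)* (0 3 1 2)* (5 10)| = |(0 4 9 7 3 1 2)(5 10)| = 14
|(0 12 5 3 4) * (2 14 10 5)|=8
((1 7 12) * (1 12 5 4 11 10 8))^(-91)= (12)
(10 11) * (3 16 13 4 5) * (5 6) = (3 16 13 4 6 5)(10 11) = [0, 1, 2, 16, 6, 3, 5, 7, 8, 9, 11, 10, 12, 4, 14, 15, 13]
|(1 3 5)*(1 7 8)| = 5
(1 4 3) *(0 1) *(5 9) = [1, 4, 2, 0, 3, 9, 6, 7, 8, 5] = (0 1 4 3)(5 9)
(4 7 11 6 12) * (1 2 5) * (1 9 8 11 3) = (1 2 5 9 8 11 6 12 4 7 3) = [0, 2, 5, 1, 7, 9, 12, 3, 11, 8, 10, 6, 4]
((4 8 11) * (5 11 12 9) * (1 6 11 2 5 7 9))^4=(1 8 11)(4 6 12)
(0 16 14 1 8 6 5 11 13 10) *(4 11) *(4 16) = (0 4 11 13 10)(1 8 6 5 16 14) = [4, 8, 2, 3, 11, 16, 5, 7, 6, 9, 0, 13, 12, 10, 1, 15, 14]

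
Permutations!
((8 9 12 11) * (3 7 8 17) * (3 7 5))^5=((3 5)(7 8 9 12 11 17))^5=(3 5)(7 17 11 12 9 8)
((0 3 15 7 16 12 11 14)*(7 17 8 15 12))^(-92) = ((0 3 12 11 14)(7 16)(8 15 17))^(-92) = (0 11 3 14 12)(8 15 17)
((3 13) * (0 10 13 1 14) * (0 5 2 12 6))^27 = ((0 10 13 3 1 14 5 2 12 6))^27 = (0 2 1 10 12 14 13 6 5 3)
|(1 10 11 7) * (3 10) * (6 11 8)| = 7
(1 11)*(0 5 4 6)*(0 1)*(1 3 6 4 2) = (0 5 2 1 11)(3 6) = [5, 11, 1, 6, 4, 2, 3, 7, 8, 9, 10, 0]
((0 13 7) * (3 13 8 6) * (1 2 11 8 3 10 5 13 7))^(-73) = ((0 3 7)(1 2 11 8 6 10 5 13))^(-73) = (0 7 3)(1 13 5 10 6 8 11 2)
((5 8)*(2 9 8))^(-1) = (2 5 8 9)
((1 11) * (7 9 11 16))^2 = ((1 16 7 9 11))^2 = (1 7 11 16 9)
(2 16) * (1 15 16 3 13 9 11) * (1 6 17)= (1 15 16 2 3 13 9 11 6 17)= [0, 15, 3, 13, 4, 5, 17, 7, 8, 11, 10, 6, 12, 9, 14, 16, 2, 1]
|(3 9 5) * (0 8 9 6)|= 6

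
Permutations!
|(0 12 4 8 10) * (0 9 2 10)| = |(0 12 4 8)(2 10 9)| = 12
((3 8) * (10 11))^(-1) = (3 8)(10 11)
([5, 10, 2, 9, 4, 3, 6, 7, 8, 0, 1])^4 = (10)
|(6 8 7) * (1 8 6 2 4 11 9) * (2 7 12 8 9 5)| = 4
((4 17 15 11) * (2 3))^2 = (4 15)(11 17) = ((2 3)(4 17 15 11))^2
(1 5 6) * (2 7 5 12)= (1 12 2 7 5 6)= [0, 12, 7, 3, 4, 6, 1, 5, 8, 9, 10, 11, 2]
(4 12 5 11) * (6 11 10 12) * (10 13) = (4 6 11)(5 13 10 12) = [0, 1, 2, 3, 6, 13, 11, 7, 8, 9, 12, 4, 5, 10]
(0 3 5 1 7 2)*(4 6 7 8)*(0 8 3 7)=(0 7 2 8 4 6)(1 3 5)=[7, 3, 8, 5, 6, 1, 0, 2, 4]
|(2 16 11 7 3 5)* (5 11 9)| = |(2 16 9 5)(3 11 7)| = 12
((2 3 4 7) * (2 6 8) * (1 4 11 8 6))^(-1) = ((1 4 7)(2 3 11 8))^(-1) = (1 7 4)(2 8 11 3)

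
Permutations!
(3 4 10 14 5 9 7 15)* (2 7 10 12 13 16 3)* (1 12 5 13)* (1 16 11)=(1 12 16 3 4 5 9 10 14 13 11)(2 7 15)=[0, 12, 7, 4, 5, 9, 6, 15, 8, 10, 14, 1, 16, 11, 13, 2, 3]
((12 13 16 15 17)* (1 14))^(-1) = ((1 14)(12 13 16 15 17))^(-1) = (1 14)(12 17 15 16 13)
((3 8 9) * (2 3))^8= ((2 3 8 9))^8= (9)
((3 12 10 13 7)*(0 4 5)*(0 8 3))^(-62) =((0 4 5 8 3 12 10 13 7))^(-62) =(0 4 5 8 3 12 10 13 7)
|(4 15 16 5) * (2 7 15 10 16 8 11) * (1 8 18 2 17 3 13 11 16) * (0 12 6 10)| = 36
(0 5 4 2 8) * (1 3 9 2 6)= (0 5 4 6 1 3 9 2 8)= [5, 3, 8, 9, 6, 4, 1, 7, 0, 2]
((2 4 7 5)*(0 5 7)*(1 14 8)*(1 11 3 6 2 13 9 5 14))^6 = (0 2 3 8)(4 6 11 14)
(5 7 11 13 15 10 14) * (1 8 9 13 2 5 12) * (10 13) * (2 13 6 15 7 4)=(1 8 9 10 14 12)(2 5 4)(6 15)(7 11 13)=[0, 8, 5, 3, 2, 4, 15, 11, 9, 10, 14, 13, 1, 7, 12, 6]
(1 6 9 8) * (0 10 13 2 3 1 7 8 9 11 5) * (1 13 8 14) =(0 10 8 7 14 1 6 11 5)(2 3 13) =[10, 6, 3, 13, 4, 0, 11, 14, 7, 9, 8, 5, 12, 2, 1]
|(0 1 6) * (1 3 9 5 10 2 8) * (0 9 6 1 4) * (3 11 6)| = 9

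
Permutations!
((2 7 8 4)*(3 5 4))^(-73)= (2 4 5 3 8 7)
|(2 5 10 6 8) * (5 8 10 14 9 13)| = 4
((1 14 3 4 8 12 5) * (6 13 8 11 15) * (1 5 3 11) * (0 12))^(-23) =(0 8 13 6 15 11 14 1 4 3 12)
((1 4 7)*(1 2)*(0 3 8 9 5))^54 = (0 5 9 8 3)(1 7)(2 4)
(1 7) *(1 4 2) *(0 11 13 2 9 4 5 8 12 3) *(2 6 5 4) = (0 11 13 6 5 8 12 3)(1 7 4 9 2) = [11, 7, 1, 0, 9, 8, 5, 4, 12, 2, 10, 13, 3, 6]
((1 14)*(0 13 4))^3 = (1 14)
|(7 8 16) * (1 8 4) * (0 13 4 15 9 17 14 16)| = 30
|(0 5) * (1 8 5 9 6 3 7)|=8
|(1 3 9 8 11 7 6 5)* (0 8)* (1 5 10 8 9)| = |(0 9)(1 3)(6 10 8 11 7)| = 10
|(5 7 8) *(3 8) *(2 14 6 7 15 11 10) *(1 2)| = |(1 2 14 6 7 3 8 5 15 11 10)| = 11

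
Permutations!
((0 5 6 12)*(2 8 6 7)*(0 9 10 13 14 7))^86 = ((0 5)(2 8 6 12 9 10 13 14 7))^86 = (2 10 8 13 6 14 12 7 9)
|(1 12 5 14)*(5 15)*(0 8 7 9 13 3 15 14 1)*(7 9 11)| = 10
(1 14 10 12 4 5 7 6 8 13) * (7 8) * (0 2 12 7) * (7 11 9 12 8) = (0 2 8 13 1 14 10 11 9 12 4 5 7 6) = [2, 14, 8, 3, 5, 7, 0, 6, 13, 12, 11, 9, 4, 1, 10]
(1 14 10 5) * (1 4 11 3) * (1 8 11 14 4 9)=[0, 4, 2, 8, 14, 9, 6, 7, 11, 1, 5, 3, 12, 13, 10]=(1 4 14 10 5 9)(3 8 11)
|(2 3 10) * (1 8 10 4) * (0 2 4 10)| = |(0 2 3 10 4 1 8)| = 7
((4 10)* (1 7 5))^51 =(4 10)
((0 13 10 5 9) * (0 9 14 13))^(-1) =((5 14 13 10))^(-1) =(5 10 13 14)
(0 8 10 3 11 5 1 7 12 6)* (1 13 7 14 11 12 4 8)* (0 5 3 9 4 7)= (0 1 14 11 3 12 6 5 13)(4 8 10 9)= [1, 14, 2, 12, 8, 13, 5, 7, 10, 4, 9, 3, 6, 0, 11]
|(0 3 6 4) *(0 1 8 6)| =4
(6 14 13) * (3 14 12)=(3 14 13 6 12)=[0, 1, 2, 14, 4, 5, 12, 7, 8, 9, 10, 11, 3, 6, 13]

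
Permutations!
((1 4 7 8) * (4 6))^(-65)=((1 6 4 7 8))^(-65)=(8)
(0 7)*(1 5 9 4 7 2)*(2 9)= (0 9 4 7)(1 5 2)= [9, 5, 1, 3, 7, 2, 6, 0, 8, 4]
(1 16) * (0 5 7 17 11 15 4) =[5, 16, 2, 3, 0, 7, 6, 17, 8, 9, 10, 15, 12, 13, 14, 4, 1, 11] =(0 5 7 17 11 15 4)(1 16)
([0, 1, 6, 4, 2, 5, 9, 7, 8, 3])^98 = (2 3 6 4 9)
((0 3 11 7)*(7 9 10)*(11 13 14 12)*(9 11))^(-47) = (0 3 13 14 12 9 10 7)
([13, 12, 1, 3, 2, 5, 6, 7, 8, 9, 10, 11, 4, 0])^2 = [0, 4, 12, 3, 1, 5, 6, 7, 8, 9, 10, 11, 2, 13]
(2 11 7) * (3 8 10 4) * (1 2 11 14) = [0, 2, 14, 8, 3, 5, 6, 11, 10, 9, 4, 7, 12, 13, 1] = (1 2 14)(3 8 10 4)(7 11)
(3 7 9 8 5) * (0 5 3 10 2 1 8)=(0 5 10 2 1 8 3 7 9)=[5, 8, 1, 7, 4, 10, 6, 9, 3, 0, 2]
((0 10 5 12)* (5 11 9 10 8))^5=(0 8 5 12)(9 11 10)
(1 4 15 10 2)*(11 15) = (1 4 11 15 10 2) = [0, 4, 1, 3, 11, 5, 6, 7, 8, 9, 2, 15, 12, 13, 14, 10]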